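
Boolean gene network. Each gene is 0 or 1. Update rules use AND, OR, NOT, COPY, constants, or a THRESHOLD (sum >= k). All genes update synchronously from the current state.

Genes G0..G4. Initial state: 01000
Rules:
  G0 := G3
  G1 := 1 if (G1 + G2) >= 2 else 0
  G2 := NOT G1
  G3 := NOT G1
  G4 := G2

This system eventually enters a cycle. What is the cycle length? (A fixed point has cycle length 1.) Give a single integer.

Step 0: 01000
Step 1: G0=G3=0 G1=(1+0>=2)=0 G2=NOT G1=NOT 1=0 G3=NOT G1=NOT 1=0 G4=G2=0 -> 00000
Step 2: G0=G3=0 G1=(0+0>=2)=0 G2=NOT G1=NOT 0=1 G3=NOT G1=NOT 0=1 G4=G2=0 -> 00110
Step 3: G0=G3=1 G1=(0+1>=2)=0 G2=NOT G1=NOT 0=1 G3=NOT G1=NOT 0=1 G4=G2=1 -> 10111
Step 4: G0=G3=1 G1=(0+1>=2)=0 G2=NOT G1=NOT 0=1 G3=NOT G1=NOT 0=1 G4=G2=1 -> 10111
State from step 4 equals state from step 3 -> cycle length 1

Answer: 1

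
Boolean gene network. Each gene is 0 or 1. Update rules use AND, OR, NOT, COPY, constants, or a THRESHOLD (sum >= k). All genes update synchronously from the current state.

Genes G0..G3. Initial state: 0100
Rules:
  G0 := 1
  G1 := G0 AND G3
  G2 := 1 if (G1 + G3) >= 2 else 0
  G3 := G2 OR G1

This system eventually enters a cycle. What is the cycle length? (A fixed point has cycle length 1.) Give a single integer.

Step 0: 0100
Step 1: G0=1(const) G1=G0&G3=0&0=0 G2=(1+0>=2)=0 G3=G2|G1=0|1=1 -> 1001
Step 2: G0=1(const) G1=G0&G3=1&1=1 G2=(0+1>=2)=0 G3=G2|G1=0|0=0 -> 1100
Step 3: G0=1(const) G1=G0&G3=1&0=0 G2=(1+0>=2)=0 G3=G2|G1=0|1=1 -> 1001
State from step 3 equals state from step 1 -> cycle length 2

Answer: 2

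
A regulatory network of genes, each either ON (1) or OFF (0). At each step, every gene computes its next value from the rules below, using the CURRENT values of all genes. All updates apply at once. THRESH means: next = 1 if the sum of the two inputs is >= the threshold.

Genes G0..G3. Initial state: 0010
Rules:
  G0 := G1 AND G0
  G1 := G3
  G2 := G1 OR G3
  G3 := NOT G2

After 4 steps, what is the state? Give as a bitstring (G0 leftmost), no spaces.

Step 1: G0=G1&G0=0&0=0 G1=G3=0 G2=G1|G3=0|0=0 G3=NOT G2=NOT 1=0 -> 0000
Step 2: G0=G1&G0=0&0=0 G1=G3=0 G2=G1|G3=0|0=0 G3=NOT G2=NOT 0=1 -> 0001
Step 3: G0=G1&G0=0&0=0 G1=G3=1 G2=G1|G3=0|1=1 G3=NOT G2=NOT 0=1 -> 0111
Step 4: G0=G1&G0=1&0=0 G1=G3=1 G2=G1|G3=1|1=1 G3=NOT G2=NOT 1=0 -> 0110

0110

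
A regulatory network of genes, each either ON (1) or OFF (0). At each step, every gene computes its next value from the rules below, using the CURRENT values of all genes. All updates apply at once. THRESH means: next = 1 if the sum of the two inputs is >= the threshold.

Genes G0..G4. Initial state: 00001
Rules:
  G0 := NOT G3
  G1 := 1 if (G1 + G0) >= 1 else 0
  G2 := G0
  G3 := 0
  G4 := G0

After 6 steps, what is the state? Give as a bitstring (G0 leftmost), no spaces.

Step 1: G0=NOT G3=NOT 0=1 G1=(0+0>=1)=0 G2=G0=0 G3=0(const) G4=G0=0 -> 10000
Step 2: G0=NOT G3=NOT 0=1 G1=(0+1>=1)=1 G2=G0=1 G3=0(const) G4=G0=1 -> 11101
Step 3: G0=NOT G3=NOT 0=1 G1=(1+1>=1)=1 G2=G0=1 G3=0(const) G4=G0=1 -> 11101
Step 4: G0=NOT G3=NOT 0=1 G1=(1+1>=1)=1 G2=G0=1 G3=0(const) G4=G0=1 -> 11101
Step 5: G0=NOT G3=NOT 0=1 G1=(1+1>=1)=1 G2=G0=1 G3=0(const) G4=G0=1 -> 11101
Step 6: G0=NOT G3=NOT 0=1 G1=(1+1>=1)=1 G2=G0=1 G3=0(const) G4=G0=1 -> 11101

11101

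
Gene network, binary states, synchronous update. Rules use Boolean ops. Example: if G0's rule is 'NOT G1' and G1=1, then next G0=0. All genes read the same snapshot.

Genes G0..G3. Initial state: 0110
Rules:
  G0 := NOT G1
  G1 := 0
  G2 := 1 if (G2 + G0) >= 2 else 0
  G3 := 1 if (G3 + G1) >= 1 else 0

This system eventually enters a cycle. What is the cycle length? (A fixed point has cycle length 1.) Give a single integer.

Step 0: 0110
Step 1: G0=NOT G1=NOT 1=0 G1=0(const) G2=(1+0>=2)=0 G3=(0+1>=1)=1 -> 0001
Step 2: G0=NOT G1=NOT 0=1 G1=0(const) G2=(0+0>=2)=0 G3=(1+0>=1)=1 -> 1001
Step 3: G0=NOT G1=NOT 0=1 G1=0(const) G2=(0+1>=2)=0 G3=(1+0>=1)=1 -> 1001
State from step 3 equals state from step 2 -> cycle length 1

Answer: 1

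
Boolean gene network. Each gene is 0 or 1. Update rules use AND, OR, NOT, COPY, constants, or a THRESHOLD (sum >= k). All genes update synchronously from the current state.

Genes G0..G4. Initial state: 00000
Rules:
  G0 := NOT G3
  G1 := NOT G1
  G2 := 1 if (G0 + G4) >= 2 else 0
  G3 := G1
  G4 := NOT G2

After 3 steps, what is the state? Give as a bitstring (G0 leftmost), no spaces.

Step 1: G0=NOT G3=NOT 0=1 G1=NOT G1=NOT 0=1 G2=(0+0>=2)=0 G3=G1=0 G4=NOT G2=NOT 0=1 -> 11001
Step 2: G0=NOT G3=NOT 0=1 G1=NOT G1=NOT 1=0 G2=(1+1>=2)=1 G3=G1=1 G4=NOT G2=NOT 0=1 -> 10111
Step 3: G0=NOT G3=NOT 1=0 G1=NOT G1=NOT 0=1 G2=(1+1>=2)=1 G3=G1=0 G4=NOT G2=NOT 1=0 -> 01100

01100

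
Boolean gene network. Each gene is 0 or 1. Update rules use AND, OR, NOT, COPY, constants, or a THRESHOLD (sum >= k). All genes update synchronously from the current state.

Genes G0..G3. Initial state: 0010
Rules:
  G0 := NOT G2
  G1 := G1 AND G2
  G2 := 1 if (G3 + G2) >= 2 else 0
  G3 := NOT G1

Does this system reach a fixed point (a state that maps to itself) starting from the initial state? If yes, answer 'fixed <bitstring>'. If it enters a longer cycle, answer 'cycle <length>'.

Step 0: 0010
Step 1: G0=NOT G2=NOT 1=0 G1=G1&G2=0&1=0 G2=(0+1>=2)=0 G3=NOT G1=NOT 0=1 -> 0001
Step 2: G0=NOT G2=NOT 0=1 G1=G1&G2=0&0=0 G2=(1+0>=2)=0 G3=NOT G1=NOT 0=1 -> 1001
Step 3: G0=NOT G2=NOT 0=1 G1=G1&G2=0&0=0 G2=(1+0>=2)=0 G3=NOT G1=NOT 0=1 -> 1001
Fixed point reached at step 2: 1001

Answer: fixed 1001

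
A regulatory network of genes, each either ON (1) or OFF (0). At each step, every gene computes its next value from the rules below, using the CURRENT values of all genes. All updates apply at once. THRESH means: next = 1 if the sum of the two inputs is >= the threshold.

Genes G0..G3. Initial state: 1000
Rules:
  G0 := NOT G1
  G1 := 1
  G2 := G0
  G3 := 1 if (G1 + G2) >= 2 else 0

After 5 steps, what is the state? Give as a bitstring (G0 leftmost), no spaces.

Step 1: G0=NOT G1=NOT 0=1 G1=1(const) G2=G0=1 G3=(0+0>=2)=0 -> 1110
Step 2: G0=NOT G1=NOT 1=0 G1=1(const) G2=G0=1 G3=(1+1>=2)=1 -> 0111
Step 3: G0=NOT G1=NOT 1=0 G1=1(const) G2=G0=0 G3=(1+1>=2)=1 -> 0101
Step 4: G0=NOT G1=NOT 1=0 G1=1(const) G2=G0=0 G3=(1+0>=2)=0 -> 0100
Step 5: G0=NOT G1=NOT 1=0 G1=1(const) G2=G0=0 G3=(1+0>=2)=0 -> 0100

0100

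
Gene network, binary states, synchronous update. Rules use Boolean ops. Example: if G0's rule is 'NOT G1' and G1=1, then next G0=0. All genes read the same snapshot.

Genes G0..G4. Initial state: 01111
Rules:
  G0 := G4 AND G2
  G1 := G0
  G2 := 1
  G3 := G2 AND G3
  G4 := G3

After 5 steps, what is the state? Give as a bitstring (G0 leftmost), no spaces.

Step 1: G0=G4&G2=1&1=1 G1=G0=0 G2=1(const) G3=G2&G3=1&1=1 G4=G3=1 -> 10111
Step 2: G0=G4&G2=1&1=1 G1=G0=1 G2=1(const) G3=G2&G3=1&1=1 G4=G3=1 -> 11111
Step 3: G0=G4&G2=1&1=1 G1=G0=1 G2=1(const) G3=G2&G3=1&1=1 G4=G3=1 -> 11111
Step 4: G0=G4&G2=1&1=1 G1=G0=1 G2=1(const) G3=G2&G3=1&1=1 G4=G3=1 -> 11111
Step 5: G0=G4&G2=1&1=1 G1=G0=1 G2=1(const) G3=G2&G3=1&1=1 G4=G3=1 -> 11111

11111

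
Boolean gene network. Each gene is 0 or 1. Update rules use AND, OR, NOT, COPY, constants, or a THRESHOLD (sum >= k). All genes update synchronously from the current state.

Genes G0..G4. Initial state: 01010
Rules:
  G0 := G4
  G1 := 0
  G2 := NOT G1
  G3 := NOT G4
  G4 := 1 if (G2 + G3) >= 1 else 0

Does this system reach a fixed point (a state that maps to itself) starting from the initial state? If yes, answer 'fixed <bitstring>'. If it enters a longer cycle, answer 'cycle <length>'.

Step 0: 01010
Step 1: G0=G4=0 G1=0(const) G2=NOT G1=NOT 1=0 G3=NOT G4=NOT 0=1 G4=(0+1>=1)=1 -> 00011
Step 2: G0=G4=1 G1=0(const) G2=NOT G1=NOT 0=1 G3=NOT G4=NOT 1=0 G4=(0+1>=1)=1 -> 10101
Step 3: G0=G4=1 G1=0(const) G2=NOT G1=NOT 0=1 G3=NOT G4=NOT 1=0 G4=(1+0>=1)=1 -> 10101
Fixed point reached at step 2: 10101

Answer: fixed 10101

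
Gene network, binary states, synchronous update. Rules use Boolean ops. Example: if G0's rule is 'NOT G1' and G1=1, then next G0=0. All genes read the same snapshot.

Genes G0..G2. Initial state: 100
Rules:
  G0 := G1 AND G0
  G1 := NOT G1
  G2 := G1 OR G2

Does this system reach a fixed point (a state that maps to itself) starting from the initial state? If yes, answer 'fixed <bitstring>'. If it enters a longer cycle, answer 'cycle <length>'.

Answer: cycle 2

Derivation:
Step 0: 100
Step 1: G0=G1&G0=0&1=0 G1=NOT G1=NOT 0=1 G2=G1|G2=0|0=0 -> 010
Step 2: G0=G1&G0=1&0=0 G1=NOT G1=NOT 1=0 G2=G1|G2=1|0=1 -> 001
Step 3: G0=G1&G0=0&0=0 G1=NOT G1=NOT 0=1 G2=G1|G2=0|1=1 -> 011
Step 4: G0=G1&G0=1&0=0 G1=NOT G1=NOT 1=0 G2=G1|G2=1|1=1 -> 001
Cycle of length 2 starting at step 2 -> no fixed point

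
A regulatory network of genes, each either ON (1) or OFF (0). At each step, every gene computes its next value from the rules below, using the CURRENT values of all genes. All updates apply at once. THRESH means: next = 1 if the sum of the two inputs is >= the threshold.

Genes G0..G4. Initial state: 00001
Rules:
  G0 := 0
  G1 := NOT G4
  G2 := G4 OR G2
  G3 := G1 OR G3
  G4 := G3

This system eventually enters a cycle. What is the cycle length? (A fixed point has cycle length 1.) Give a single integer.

Step 0: 00001
Step 1: G0=0(const) G1=NOT G4=NOT 1=0 G2=G4|G2=1|0=1 G3=G1|G3=0|0=0 G4=G3=0 -> 00100
Step 2: G0=0(const) G1=NOT G4=NOT 0=1 G2=G4|G2=0|1=1 G3=G1|G3=0|0=0 G4=G3=0 -> 01100
Step 3: G0=0(const) G1=NOT G4=NOT 0=1 G2=G4|G2=0|1=1 G3=G1|G3=1|0=1 G4=G3=0 -> 01110
Step 4: G0=0(const) G1=NOT G4=NOT 0=1 G2=G4|G2=0|1=1 G3=G1|G3=1|1=1 G4=G3=1 -> 01111
Step 5: G0=0(const) G1=NOT G4=NOT 1=0 G2=G4|G2=1|1=1 G3=G1|G3=1|1=1 G4=G3=1 -> 00111
Step 6: G0=0(const) G1=NOT G4=NOT 1=0 G2=G4|G2=1|1=1 G3=G1|G3=0|1=1 G4=G3=1 -> 00111
State from step 6 equals state from step 5 -> cycle length 1

Answer: 1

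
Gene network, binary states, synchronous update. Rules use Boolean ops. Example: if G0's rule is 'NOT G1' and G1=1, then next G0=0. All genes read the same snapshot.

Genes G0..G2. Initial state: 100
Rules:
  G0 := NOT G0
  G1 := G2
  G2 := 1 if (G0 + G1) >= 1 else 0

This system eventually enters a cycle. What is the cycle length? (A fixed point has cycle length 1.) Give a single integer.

Step 0: 100
Step 1: G0=NOT G0=NOT 1=0 G1=G2=0 G2=(1+0>=1)=1 -> 001
Step 2: G0=NOT G0=NOT 0=1 G1=G2=1 G2=(0+0>=1)=0 -> 110
Step 3: G0=NOT G0=NOT 1=0 G1=G2=0 G2=(1+1>=1)=1 -> 001
State from step 3 equals state from step 1 -> cycle length 2

Answer: 2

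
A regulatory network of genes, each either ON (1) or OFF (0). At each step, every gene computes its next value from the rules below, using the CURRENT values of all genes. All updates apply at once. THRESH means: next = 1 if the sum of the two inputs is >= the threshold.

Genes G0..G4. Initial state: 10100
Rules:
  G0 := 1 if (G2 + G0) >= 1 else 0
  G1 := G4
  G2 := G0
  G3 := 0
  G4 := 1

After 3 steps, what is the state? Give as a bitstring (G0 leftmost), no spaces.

Step 1: G0=(1+1>=1)=1 G1=G4=0 G2=G0=1 G3=0(const) G4=1(const) -> 10101
Step 2: G0=(1+1>=1)=1 G1=G4=1 G2=G0=1 G3=0(const) G4=1(const) -> 11101
Step 3: G0=(1+1>=1)=1 G1=G4=1 G2=G0=1 G3=0(const) G4=1(const) -> 11101

11101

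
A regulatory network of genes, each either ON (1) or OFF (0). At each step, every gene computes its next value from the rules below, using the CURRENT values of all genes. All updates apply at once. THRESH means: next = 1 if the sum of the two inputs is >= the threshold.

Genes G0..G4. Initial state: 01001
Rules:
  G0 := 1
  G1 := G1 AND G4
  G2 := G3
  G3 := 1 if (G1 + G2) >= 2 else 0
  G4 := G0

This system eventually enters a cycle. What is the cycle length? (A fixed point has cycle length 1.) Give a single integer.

Step 0: 01001
Step 1: G0=1(const) G1=G1&G4=1&1=1 G2=G3=0 G3=(1+0>=2)=0 G4=G0=0 -> 11000
Step 2: G0=1(const) G1=G1&G4=1&0=0 G2=G3=0 G3=(1+0>=2)=0 G4=G0=1 -> 10001
Step 3: G0=1(const) G1=G1&G4=0&1=0 G2=G3=0 G3=(0+0>=2)=0 G4=G0=1 -> 10001
State from step 3 equals state from step 2 -> cycle length 1

Answer: 1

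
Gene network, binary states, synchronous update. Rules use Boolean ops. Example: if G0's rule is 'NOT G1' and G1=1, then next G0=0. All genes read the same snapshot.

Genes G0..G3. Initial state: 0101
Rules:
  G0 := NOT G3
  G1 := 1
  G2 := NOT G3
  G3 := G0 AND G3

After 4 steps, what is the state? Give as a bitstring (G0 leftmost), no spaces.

Step 1: G0=NOT G3=NOT 1=0 G1=1(const) G2=NOT G3=NOT 1=0 G3=G0&G3=0&1=0 -> 0100
Step 2: G0=NOT G3=NOT 0=1 G1=1(const) G2=NOT G3=NOT 0=1 G3=G0&G3=0&0=0 -> 1110
Step 3: G0=NOT G3=NOT 0=1 G1=1(const) G2=NOT G3=NOT 0=1 G3=G0&G3=1&0=0 -> 1110
Step 4: G0=NOT G3=NOT 0=1 G1=1(const) G2=NOT G3=NOT 0=1 G3=G0&G3=1&0=0 -> 1110

1110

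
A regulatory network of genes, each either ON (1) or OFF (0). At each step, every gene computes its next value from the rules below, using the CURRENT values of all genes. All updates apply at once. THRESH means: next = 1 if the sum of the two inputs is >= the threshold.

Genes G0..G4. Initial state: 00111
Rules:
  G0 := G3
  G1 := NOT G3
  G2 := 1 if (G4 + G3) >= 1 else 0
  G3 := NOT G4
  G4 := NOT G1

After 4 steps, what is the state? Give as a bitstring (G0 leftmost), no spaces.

Step 1: G0=G3=1 G1=NOT G3=NOT 1=0 G2=(1+1>=1)=1 G3=NOT G4=NOT 1=0 G4=NOT G1=NOT 0=1 -> 10101
Step 2: G0=G3=0 G1=NOT G3=NOT 0=1 G2=(1+0>=1)=1 G3=NOT G4=NOT 1=0 G4=NOT G1=NOT 0=1 -> 01101
Step 3: G0=G3=0 G1=NOT G3=NOT 0=1 G2=(1+0>=1)=1 G3=NOT G4=NOT 1=0 G4=NOT G1=NOT 1=0 -> 01100
Step 4: G0=G3=0 G1=NOT G3=NOT 0=1 G2=(0+0>=1)=0 G3=NOT G4=NOT 0=1 G4=NOT G1=NOT 1=0 -> 01010

01010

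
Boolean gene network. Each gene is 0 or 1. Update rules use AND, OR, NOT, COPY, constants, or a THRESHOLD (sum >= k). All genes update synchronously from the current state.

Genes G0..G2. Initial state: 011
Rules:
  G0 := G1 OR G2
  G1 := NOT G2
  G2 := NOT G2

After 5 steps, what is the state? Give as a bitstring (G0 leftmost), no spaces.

Step 1: G0=G1|G2=1|1=1 G1=NOT G2=NOT 1=0 G2=NOT G2=NOT 1=0 -> 100
Step 2: G0=G1|G2=0|0=0 G1=NOT G2=NOT 0=1 G2=NOT G2=NOT 0=1 -> 011
Step 3: G0=G1|G2=1|1=1 G1=NOT G2=NOT 1=0 G2=NOT G2=NOT 1=0 -> 100
Step 4: G0=G1|G2=0|0=0 G1=NOT G2=NOT 0=1 G2=NOT G2=NOT 0=1 -> 011
Step 5: G0=G1|G2=1|1=1 G1=NOT G2=NOT 1=0 G2=NOT G2=NOT 1=0 -> 100

100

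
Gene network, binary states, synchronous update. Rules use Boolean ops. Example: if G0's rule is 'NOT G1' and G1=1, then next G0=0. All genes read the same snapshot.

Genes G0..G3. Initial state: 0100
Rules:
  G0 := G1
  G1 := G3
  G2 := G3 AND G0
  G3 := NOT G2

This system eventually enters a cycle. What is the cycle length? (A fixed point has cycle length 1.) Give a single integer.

Answer: 3

Derivation:
Step 0: 0100
Step 1: G0=G1=1 G1=G3=0 G2=G3&G0=0&0=0 G3=NOT G2=NOT 0=1 -> 1001
Step 2: G0=G1=0 G1=G3=1 G2=G3&G0=1&1=1 G3=NOT G2=NOT 0=1 -> 0111
Step 3: G0=G1=1 G1=G3=1 G2=G3&G0=1&0=0 G3=NOT G2=NOT 1=0 -> 1100
Step 4: G0=G1=1 G1=G3=0 G2=G3&G0=0&1=0 G3=NOT G2=NOT 0=1 -> 1001
State from step 4 equals state from step 1 -> cycle length 3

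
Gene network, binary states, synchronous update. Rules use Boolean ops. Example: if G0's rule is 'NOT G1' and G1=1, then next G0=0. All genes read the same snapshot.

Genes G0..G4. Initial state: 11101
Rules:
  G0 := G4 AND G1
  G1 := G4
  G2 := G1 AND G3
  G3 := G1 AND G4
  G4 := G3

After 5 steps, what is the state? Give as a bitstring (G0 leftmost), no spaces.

Step 1: G0=G4&G1=1&1=1 G1=G4=1 G2=G1&G3=1&0=0 G3=G1&G4=1&1=1 G4=G3=0 -> 11010
Step 2: G0=G4&G1=0&1=0 G1=G4=0 G2=G1&G3=1&1=1 G3=G1&G4=1&0=0 G4=G3=1 -> 00101
Step 3: G0=G4&G1=1&0=0 G1=G4=1 G2=G1&G3=0&0=0 G3=G1&G4=0&1=0 G4=G3=0 -> 01000
Step 4: G0=G4&G1=0&1=0 G1=G4=0 G2=G1&G3=1&0=0 G3=G1&G4=1&0=0 G4=G3=0 -> 00000
Step 5: G0=G4&G1=0&0=0 G1=G4=0 G2=G1&G3=0&0=0 G3=G1&G4=0&0=0 G4=G3=0 -> 00000

00000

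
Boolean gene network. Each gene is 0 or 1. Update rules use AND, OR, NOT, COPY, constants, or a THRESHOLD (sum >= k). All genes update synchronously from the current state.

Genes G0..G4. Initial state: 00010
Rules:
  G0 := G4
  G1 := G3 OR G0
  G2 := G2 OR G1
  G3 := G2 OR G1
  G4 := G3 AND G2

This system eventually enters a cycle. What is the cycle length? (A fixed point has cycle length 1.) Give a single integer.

Answer: 1

Derivation:
Step 0: 00010
Step 1: G0=G4=0 G1=G3|G0=1|0=1 G2=G2|G1=0|0=0 G3=G2|G1=0|0=0 G4=G3&G2=1&0=0 -> 01000
Step 2: G0=G4=0 G1=G3|G0=0|0=0 G2=G2|G1=0|1=1 G3=G2|G1=0|1=1 G4=G3&G2=0&0=0 -> 00110
Step 3: G0=G4=0 G1=G3|G0=1|0=1 G2=G2|G1=1|0=1 G3=G2|G1=1|0=1 G4=G3&G2=1&1=1 -> 01111
Step 4: G0=G4=1 G1=G3|G0=1|0=1 G2=G2|G1=1|1=1 G3=G2|G1=1|1=1 G4=G3&G2=1&1=1 -> 11111
Step 5: G0=G4=1 G1=G3|G0=1|1=1 G2=G2|G1=1|1=1 G3=G2|G1=1|1=1 G4=G3&G2=1&1=1 -> 11111
State from step 5 equals state from step 4 -> cycle length 1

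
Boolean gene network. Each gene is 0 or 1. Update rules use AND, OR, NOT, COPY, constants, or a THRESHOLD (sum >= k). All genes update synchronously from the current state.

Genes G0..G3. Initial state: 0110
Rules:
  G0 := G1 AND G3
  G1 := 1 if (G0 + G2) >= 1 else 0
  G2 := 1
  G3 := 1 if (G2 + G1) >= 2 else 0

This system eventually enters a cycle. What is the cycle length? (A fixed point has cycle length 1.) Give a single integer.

Step 0: 0110
Step 1: G0=G1&G3=1&0=0 G1=(0+1>=1)=1 G2=1(const) G3=(1+1>=2)=1 -> 0111
Step 2: G0=G1&G3=1&1=1 G1=(0+1>=1)=1 G2=1(const) G3=(1+1>=2)=1 -> 1111
Step 3: G0=G1&G3=1&1=1 G1=(1+1>=1)=1 G2=1(const) G3=(1+1>=2)=1 -> 1111
State from step 3 equals state from step 2 -> cycle length 1

Answer: 1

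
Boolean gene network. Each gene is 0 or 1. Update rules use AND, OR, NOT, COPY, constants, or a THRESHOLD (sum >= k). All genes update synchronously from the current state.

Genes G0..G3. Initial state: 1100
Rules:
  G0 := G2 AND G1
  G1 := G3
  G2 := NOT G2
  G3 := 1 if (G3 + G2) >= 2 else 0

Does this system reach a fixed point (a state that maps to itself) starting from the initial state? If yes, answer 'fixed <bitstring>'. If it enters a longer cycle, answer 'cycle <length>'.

Step 0: 1100
Step 1: G0=G2&G1=0&1=0 G1=G3=0 G2=NOT G2=NOT 0=1 G3=(0+0>=2)=0 -> 0010
Step 2: G0=G2&G1=1&0=0 G1=G3=0 G2=NOT G2=NOT 1=0 G3=(0+1>=2)=0 -> 0000
Step 3: G0=G2&G1=0&0=0 G1=G3=0 G2=NOT G2=NOT 0=1 G3=(0+0>=2)=0 -> 0010
Cycle of length 2 starting at step 1 -> no fixed point

Answer: cycle 2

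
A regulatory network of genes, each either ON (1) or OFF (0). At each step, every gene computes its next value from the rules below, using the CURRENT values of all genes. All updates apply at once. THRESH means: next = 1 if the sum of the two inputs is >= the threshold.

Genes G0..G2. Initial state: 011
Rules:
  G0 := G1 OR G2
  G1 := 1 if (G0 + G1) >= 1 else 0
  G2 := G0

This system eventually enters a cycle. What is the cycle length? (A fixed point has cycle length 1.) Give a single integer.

Step 0: 011
Step 1: G0=G1|G2=1|1=1 G1=(0+1>=1)=1 G2=G0=0 -> 110
Step 2: G0=G1|G2=1|0=1 G1=(1+1>=1)=1 G2=G0=1 -> 111
Step 3: G0=G1|G2=1|1=1 G1=(1+1>=1)=1 G2=G0=1 -> 111
State from step 3 equals state from step 2 -> cycle length 1

Answer: 1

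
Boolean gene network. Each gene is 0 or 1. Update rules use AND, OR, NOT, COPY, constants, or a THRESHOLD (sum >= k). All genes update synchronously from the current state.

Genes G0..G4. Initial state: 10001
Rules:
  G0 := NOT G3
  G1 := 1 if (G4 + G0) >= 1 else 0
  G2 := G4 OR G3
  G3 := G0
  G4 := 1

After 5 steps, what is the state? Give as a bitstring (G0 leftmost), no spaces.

Step 1: G0=NOT G3=NOT 0=1 G1=(1+1>=1)=1 G2=G4|G3=1|0=1 G3=G0=1 G4=1(const) -> 11111
Step 2: G0=NOT G3=NOT 1=0 G1=(1+1>=1)=1 G2=G4|G3=1|1=1 G3=G0=1 G4=1(const) -> 01111
Step 3: G0=NOT G3=NOT 1=0 G1=(1+0>=1)=1 G2=G4|G3=1|1=1 G3=G0=0 G4=1(const) -> 01101
Step 4: G0=NOT G3=NOT 0=1 G1=(1+0>=1)=1 G2=G4|G3=1|0=1 G3=G0=0 G4=1(const) -> 11101
Step 5: G0=NOT G3=NOT 0=1 G1=(1+1>=1)=1 G2=G4|G3=1|0=1 G3=G0=1 G4=1(const) -> 11111

11111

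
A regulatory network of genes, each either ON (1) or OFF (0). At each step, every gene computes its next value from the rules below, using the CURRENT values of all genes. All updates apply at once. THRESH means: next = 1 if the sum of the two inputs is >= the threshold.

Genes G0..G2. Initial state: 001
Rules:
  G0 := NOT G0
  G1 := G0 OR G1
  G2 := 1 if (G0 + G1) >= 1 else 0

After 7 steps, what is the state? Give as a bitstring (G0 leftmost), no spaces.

Step 1: G0=NOT G0=NOT 0=1 G1=G0|G1=0|0=0 G2=(0+0>=1)=0 -> 100
Step 2: G0=NOT G0=NOT 1=0 G1=G0|G1=1|0=1 G2=(1+0>=1)=1 -> 011
Step 3: G0=NOT G0=NOT 0=1 G1=G0|G1=0|1=1 G2=(0+1>=1)=1 -> 111
Step 4: G0=NOT G0=NOT 1=0 G1=G0|G1=1|1=1 G2=(1+1>=1)=1 -> 011
Step 5: G0=NOT G0=NOT 0=1 G1=G0|G1=0|1=1 G2=(0+1>=1)=1 -> 111
Step 6: G0=NOT G0=NOT 1=0 G1=G0|G1=1|1=1 G2=(1+1>=1)=1 -> 011
Step 7: G0=NOT G0=NOT 0=1 G1=G0|G1=0|1=1 G2=(0+1>=1)=1 -> 111

111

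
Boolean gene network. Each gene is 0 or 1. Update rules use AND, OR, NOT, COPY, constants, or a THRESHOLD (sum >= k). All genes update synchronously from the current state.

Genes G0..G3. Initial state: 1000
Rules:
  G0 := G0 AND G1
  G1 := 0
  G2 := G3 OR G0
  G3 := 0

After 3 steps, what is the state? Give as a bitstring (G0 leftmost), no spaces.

Step 1: G0=G0&G1=1&0=0 G1=0(const) G2=G3|G0=0|1=1 G3=0(const) -> 0010
Step 2: G0=G0&G1=0&0=0 G1=0(const) G2=G3|G0=0|0=0 G3=0(const) -> 0000
Step 3: G0=G0&G1=0&0=0 G1=0(const) G2=G3|G0=0|0=0 G3=0(const) -> 0000

0000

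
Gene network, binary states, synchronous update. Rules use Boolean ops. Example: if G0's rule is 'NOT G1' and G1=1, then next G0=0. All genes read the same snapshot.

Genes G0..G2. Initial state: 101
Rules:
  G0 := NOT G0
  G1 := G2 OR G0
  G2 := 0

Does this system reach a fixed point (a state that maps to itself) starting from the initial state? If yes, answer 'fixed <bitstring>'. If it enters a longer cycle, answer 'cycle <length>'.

Answer: cycle 2

Derivation:
Step 0: 101
Step 1: G0=NOT G0=NOT 1=0 G1=G2|G0=1|1=1 G2=0(const) -> 010
Step 2: G0=NOT G0=NOT 0=1 G1=G2|G0=0|0=0 G2=0(const) -> 100
Step 3: G0=NOT G0=NOT 1=0 G1=G2|G0=0|1=1 G2=0(const) -> 010
Cycle of length 2 starting at step 1 -> no fixed point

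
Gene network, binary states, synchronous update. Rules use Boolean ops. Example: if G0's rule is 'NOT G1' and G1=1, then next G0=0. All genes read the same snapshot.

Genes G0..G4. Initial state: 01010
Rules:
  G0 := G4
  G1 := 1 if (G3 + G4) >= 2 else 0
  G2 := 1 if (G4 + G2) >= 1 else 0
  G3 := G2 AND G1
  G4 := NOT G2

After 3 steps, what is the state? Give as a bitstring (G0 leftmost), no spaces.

Step 1: G0=G4=0 G1=(1+0>=2)=0 G2=(0+0>=1)=0 G3=G2&G1=0&1=0 G4=NOT G2=NOT 0=1 -> 00001
Step 2: G0=G4=1 G1=(0+1>=2)=0 G2=(1+0>=1)=1 G3=G2&G1=0&0=0 G4=NOT G2=NOT 0=1 -> 10101
Step 3: G0=G4=1 G1=(0+1>=2)=0 G2=(1+1>=1)=1 G3=G2&G1=1&0=0 G4=NOT G2=NOT 1=0 -> 10100

10100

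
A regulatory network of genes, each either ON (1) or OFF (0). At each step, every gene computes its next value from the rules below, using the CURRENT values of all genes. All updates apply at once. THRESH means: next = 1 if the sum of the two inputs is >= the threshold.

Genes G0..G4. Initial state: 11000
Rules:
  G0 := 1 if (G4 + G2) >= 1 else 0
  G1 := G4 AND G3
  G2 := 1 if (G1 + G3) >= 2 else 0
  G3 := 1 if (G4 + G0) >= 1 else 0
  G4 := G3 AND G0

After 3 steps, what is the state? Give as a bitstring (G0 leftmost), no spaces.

Step 1: G0=(0+0>=1)=0 G1=G4&G3=0&0=0 G2=(1+0>=2)=0 G3=(0+1>=1)=1 G4=G3&G0=0&1=0 -> 00010
Step 2: G0=(0+0>=1)=0 G1=G4&G3=0&1=0 G2=(0+1>=2)=0 G3=(0+0>=1)=0 G4=G3&G0=1&0=0 -> 00000
Step 3: G0=(0+0>=1)=0 G1=G4&G3=0&0=0 G2=(0+0>=2)=0 G3=(0+0>=1)=0 G4=G3&G0=0&0=0 -> 00000

00000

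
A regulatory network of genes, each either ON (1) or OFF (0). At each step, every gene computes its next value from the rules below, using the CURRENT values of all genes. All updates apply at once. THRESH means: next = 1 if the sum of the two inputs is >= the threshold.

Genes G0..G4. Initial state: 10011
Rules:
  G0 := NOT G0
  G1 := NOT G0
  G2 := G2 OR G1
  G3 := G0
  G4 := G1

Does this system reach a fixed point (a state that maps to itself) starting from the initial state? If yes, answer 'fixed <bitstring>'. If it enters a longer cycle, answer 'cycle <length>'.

Answer: cycle 2

Derivation:
Step 0: 10011
Step 1: G0=NOT G0=NOT 1=0 G1=NOT G0=NOT 1=0 G2=G2|G1=0|0=0 G3=G0=1 G4=G1=0 -> 00010
Step 2: G0=NOT G0=NOT 0=1 G1=NOT G0=NOT 0=1 G2=G2|G1=0|0=0 G3=G0=0 G4=G1=0 -> 11000
Step 3: G0=NOT G0=NOT 1=0 G1=NOT G0=NOT 1=0 G2=G2|G1=0|1=1 G3=G0=1 G4=G1=1 -> 00111
Step 4: G0=NOT G0=NOT 0=1 G1=NOT G0=NOT 0=1 G2=G2|G1=1|0=1 G3=G0=0 G4=G1=0 -> 11100
Step 5: G0=NOT G0=NOT 1=0 G1=NOT G0=NOT 1=0 G2=G2|G1=1|1=1 G3=G0=1 G4=G1=1 -> 00111
Cycle of length 2 starting at step 3 -> no fixed point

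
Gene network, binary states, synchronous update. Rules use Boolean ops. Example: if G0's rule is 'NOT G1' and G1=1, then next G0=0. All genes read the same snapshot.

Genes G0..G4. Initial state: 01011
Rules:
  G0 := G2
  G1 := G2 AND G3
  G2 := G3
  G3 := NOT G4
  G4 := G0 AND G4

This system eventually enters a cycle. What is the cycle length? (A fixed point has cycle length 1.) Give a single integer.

Step 0: 01011
Step 1: G0=G2=0 G1=G2&G3=0&1=0 G2=G3=1 G3=NOT G4=NOT 1=0 G4=G0&G4=0&1=0 -> 00100
Step 2: G0=G2=1 G1=G2&G3=1&0=0 G2=G3=0 G3=NOT G4=NOT 0=1 G4=G0&G4=0&0=0 -> 10010
Step 3: G0=G2=0 G1=G2&G3=0&1=0 G2=G3=1 G3=NOT G4=NOT 0=1 G4=G0&G4=1&0=0 -> 00110
Step 4: G0=G2=1 G1=G2&G3=1&1=1 G2=G3=1 G3=NOT G4=NOT 0=1 G4=G0&G4=0&0=0 -> 11110
Step 5: G0=G2=1 G1=G2&G3=1&1=1 G2=G3=1 G3=NOT G4=NOT 0=1 G4=G0&G4=1&0=0 -> 11110
State from step 5 equals state from step 4 -> cycle length 1

Answer: 1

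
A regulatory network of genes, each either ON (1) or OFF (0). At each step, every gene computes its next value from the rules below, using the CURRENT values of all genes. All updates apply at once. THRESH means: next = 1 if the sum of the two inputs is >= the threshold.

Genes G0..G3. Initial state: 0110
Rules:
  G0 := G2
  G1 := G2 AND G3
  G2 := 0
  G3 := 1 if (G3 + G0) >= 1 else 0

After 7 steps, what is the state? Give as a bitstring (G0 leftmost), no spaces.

Step 1: G0=G2=1 G1=G2&G3=1&0=0 G2=0(const) G3=(0+0>=1)=0 -> 1000
Step 2: G0=G2=0 G1=G2&G3=0&0=0 G2=0(const) G3=(0+1>=1)=1 -> 0001
Step 3: G0=G2=0 G1=G2&G3=0&1=0 G2=0(const) G3=(1+0>=1)=1 -> 0001
Step 4: G0=G2=0 G1=G2&G3=0&1=0 G2=0(const) G3=(1+0>=1)=1 -> 0001
Step 5: G0=G2=0 G1=G2&G3=0&1=0 G2=0(const) G3=(1+0>=1)=1 -> 0001
Step 6: G0=G2=0 G1=G2&G3=0&1=0 G2=0(const) G3=(1+0>=1)=1 -> 0001
Step 7: G0=G2=0 G1=G2&G3=0&1=0 G2=0(const) G3=(1+0>=1)=1 -> 0001

0001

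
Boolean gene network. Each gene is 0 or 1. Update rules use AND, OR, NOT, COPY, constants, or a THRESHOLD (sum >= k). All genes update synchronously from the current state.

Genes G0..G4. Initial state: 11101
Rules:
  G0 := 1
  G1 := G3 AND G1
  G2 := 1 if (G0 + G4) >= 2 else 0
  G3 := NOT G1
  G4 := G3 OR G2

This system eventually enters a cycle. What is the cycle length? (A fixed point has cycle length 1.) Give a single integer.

Answer: 1

Derivation:
Step 0: 11101
Step 1: G0=1(const) G1=G3&G1=0&1=0 G2=(1+1>=2)=1 G3=NOT G1=NOT 1=0 G4=G3|G2=0|1=1 -> 10101
Step 2: G0=1(const) G1=G3&G1=0&0=0 G2=(1+1>=2)=1 G3=NOT G1=NOT 0=1 G4=G3|G2=0|1=1 -> 10111
Step 3: G0=1(const) G1=G3&G1=1&0=0 G2=(1+1>=2)=1 G3=NOT G1=NOT 0=1 G4=G3|G2=1|1=1 -> 10111
State from step 3 equals state from step 2 -> cycle length 1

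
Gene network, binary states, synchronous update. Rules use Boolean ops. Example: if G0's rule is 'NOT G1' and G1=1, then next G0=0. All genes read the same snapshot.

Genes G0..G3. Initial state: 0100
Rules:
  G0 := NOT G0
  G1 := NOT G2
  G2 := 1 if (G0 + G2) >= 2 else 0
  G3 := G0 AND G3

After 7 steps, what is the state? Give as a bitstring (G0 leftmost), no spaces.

Step 1: G0=NOT G0=NOT 0=1 G1=NOT G2=NOT 0=1 G2=(0+0>=2)=0 G3=G0&G3=0&0=0 -> 1100
Step 2: G0=NOT G0=NOT 1=0 G1=NOT G2=NOT 0=1 G2=(1+0>=2)=0 G3=G0&G3=1&0=0 -> 0100
Step 3: G0=NOT G0=NOT 0=1 G1=NOT G2=NOT 0=1 G2=(0+0>=2)=0 G3=G0&G3=0&0=0 -> 1100
Step 4: G0=NOT G0=NOT 1=0 G1=NOT G2=NOT 0=1 G2=(1+0>=2)=0 G3=G0&G3=1&0=0 -> 0100
Step 5: G0=NOT G0=NOT 0=1 G1=NOT G2=NOT 0=1 G2=(0+0>=2)=0 G3=G0&G3=0&0=0 -> 1100
Step 6: G0=NOT G0=NOT 1=0 G1=NOT G2=NOT 0=1 G2=(1+0>=2)=0 G3=G0&G3=1&0=0 -> 0100
Step 7: G0=NOT G0=NOT 0=1 G1=NOT G2=NOT 0=1 G2=(0+0>=2)=0 G3=G0&G3=0&0=0 -> 1100

1100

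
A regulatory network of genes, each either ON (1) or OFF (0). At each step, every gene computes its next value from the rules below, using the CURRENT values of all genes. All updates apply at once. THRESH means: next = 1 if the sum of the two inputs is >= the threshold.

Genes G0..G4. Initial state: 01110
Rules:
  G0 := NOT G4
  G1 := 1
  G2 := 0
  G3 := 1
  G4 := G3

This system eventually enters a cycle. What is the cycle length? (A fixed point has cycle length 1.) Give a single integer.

Answer: 1

Derivation:
Step 0: 01110
Step 1: G0=NOT G4=NOT 0=1 G1=1(const) G2=0(const) G3=1(const) G4=G3=1 -> 11011
Step 2: G0=NOT G4=NOT 1=0 G1=1(const) G2=0(const) G3=1(const) G4=G3=1 -> 01011
Step 3: G0=NOT G4=NOT 1=0 G1=1(const) G2=0(const) G3=1(const) G4=G3=1 -> 01011
State from step 3 equals state from step 2 -> cycle length 1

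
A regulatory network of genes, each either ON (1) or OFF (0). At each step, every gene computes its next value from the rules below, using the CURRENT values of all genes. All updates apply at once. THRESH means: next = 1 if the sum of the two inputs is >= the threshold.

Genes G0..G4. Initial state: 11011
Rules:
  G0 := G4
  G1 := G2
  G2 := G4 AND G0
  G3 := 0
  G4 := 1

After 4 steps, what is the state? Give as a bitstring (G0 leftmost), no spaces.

Step 1: G0=G4=1 G1=G2=0 G2=G4&G0=1&1=1 G3=0(const) G4=1(const) -> 10101
Step 2: G0=G4=1 G1=G2=1 G2=G4&G0=1&1=1 G3=0(const) G4=1(const) -> 11101
Step 3: G0=G4=1 G1=G2=1 G2=G4&G0=1&1=1 G3=0(const) G4=1(const) -> 11101
Step 4: G0=G4=1 G1=G2=1 G2=G4&G0=1&1=1 G3=0(const) G4=1(const) -> 11101

11101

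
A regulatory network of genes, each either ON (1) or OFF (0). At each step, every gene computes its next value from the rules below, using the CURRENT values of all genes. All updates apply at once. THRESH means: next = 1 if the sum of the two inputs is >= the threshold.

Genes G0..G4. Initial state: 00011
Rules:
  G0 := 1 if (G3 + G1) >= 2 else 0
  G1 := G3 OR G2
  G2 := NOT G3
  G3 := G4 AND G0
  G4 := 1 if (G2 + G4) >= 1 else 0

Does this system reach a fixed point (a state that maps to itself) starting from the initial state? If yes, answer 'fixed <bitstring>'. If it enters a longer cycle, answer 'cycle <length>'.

Answer: fixed 01101

Derivation:
Step 0: 00011
Step 1: G0=(1+0>=2)=0 G1=G3|G2=1|0=1 G2=NOT G3=NOT 1=0 G3=G4&G0=1&0=0 G4=(0+1>=1)=1 -> 01001
Step 2: G0=(0+1>=2)=0 G1=G3|G2=0|0=0 G2=NOT G3=NOT 0=1 G3=G4&G0=1&0=0 G4=(0+1>=1)=1 -> 00101
Step 3: G0=(0+0>=2)=0 G1=G3|G2=0|1=1 G2=NOT G3=NOT 0=1 G3=G4&G0=1&0=0 G4=(1+1>=1)=1 -> 01101
Step 4: G0=(0+1>=2)=0 G1=G3|G2=0|1=1 G2=NOT G3=NOT 0=1 G3=G4&G0=1&0=0 G4=(1+1>=1)=1 -> 01101
Fixed point reached at step 3: 01101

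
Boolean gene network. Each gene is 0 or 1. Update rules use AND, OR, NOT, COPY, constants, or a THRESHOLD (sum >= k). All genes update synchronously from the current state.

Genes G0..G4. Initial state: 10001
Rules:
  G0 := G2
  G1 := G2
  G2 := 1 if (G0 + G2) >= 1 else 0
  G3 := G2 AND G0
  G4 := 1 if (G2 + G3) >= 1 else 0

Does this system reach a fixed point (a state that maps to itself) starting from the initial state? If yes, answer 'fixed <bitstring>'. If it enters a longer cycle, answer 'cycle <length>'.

Answer: fixed 11111

Derivation:
Step 0: 10001
Step 1: G0=G2=0 G1=G2=0 G2=(1+0>=1)=1 G3=G2&G0=0&1=0 G4=(0+0>=1)=0 -> 00100
Step 2: G0=G2=1 G1=G2=1 G2=(0+1>=1)=1 G3=G2&G0=1&0=0 G4=(1+0>=1)=1 -> 11101
Step 3: G0=G2=1 G1=G2=1 G2=(1+1>=1)=1 G3=G2&G0=1&1=1 G4=(1+0>=1)=1 -> 11111
Step 4: G0=G2=1 G1=G2=1 G2=(1+1>=1)=1 G3=G2&G0=1&1=1 G4=(1+1>=1)=1 -> 11111
Fixed point reached at step 3: 11111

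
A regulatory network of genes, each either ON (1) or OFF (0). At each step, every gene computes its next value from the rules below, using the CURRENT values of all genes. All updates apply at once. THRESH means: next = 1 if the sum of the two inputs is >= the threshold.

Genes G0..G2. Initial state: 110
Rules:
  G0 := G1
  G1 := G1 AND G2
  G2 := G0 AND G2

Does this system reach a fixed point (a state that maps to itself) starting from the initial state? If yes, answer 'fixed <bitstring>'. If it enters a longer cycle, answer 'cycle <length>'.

Answer: fixed 000

Derivation:
Step 0: 110
Step 1: G0=G1=1 G1=G1&G2=1&0=0 G2=G0&G2=1&0=0 -> 100
Step 2: G0=G1=0 G1=G1&G2=0&0=0 G2=G0&G2=1&0=0 -> 000
Step 3: G0=G1=0 G1=G1&G2=0&0=0 G2=G0&G2=0&0=0 -> 000
Fixed point reached at step 2: 000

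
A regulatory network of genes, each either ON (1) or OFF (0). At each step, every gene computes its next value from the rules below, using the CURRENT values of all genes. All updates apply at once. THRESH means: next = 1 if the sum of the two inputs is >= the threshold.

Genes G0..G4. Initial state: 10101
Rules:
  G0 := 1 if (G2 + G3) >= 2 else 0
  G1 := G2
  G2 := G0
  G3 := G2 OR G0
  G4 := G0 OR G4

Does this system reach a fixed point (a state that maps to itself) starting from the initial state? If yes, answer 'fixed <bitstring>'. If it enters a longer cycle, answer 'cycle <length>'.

Step 0: 10101
Step 1: G0=(1+0>=2)=0 G1=G2=1 G2=G0=1 G3=G2|G0=1|1=1 G4=G0|G4=1|1=1 -> 01111
Step 2: G0=(1+1>=2)=1 G1=G2=1 G2=G0=0 G3=G2|G0=1|0=1 G4=G0|G4=0|1=1 -> 11011
Step 3: G0=(0+1>=2)=0 G1=G2=0 G2=G0=1 G3=G2|G0=0|1=1 G4=G0|G4=1|1=1 -> 00111
Step 4: G0=(1+1>=2)=1 G1=G2=1 G2=G0=0 G3=G2|G0=1|0=1 G4=G0|G4=0|1=1 -> 11011
Cycle of length 2 starting at step 2 -> no fixed point

Answer: cycle 2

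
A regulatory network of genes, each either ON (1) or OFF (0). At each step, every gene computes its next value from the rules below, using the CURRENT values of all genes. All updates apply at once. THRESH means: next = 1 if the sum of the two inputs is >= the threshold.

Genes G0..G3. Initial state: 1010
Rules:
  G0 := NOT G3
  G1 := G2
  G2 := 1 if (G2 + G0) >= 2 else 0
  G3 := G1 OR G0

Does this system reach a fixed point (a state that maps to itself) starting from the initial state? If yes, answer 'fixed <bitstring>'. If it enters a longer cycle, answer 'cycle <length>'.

Step 0: 1010
Step 1: G0=NOT G3=NOT 0=1 G1=G2=1 G2=(1+1>=2)=1 G3=G1|G0=0|1=1 -> 1111
Step 2: G0=NOT G3=NOT 1=0 G1=G2=1 G2=(1+1>=2)=1 G3=G1|G0=1|1=1 -> 0111
Step 3: G0=NOT G3=NOT 1=0 G1=G2=1 G2=(1+0>=2)=0 G3=G1|G0=1|0=1 -> 0101
Step 4: G0=NOT G3=NOT 1=0 G1=G2=0 G2=(0+0>=2)=0 G3=G1|G0=1|0=1 -> 0001
Step 5: G0=NOT G3=NOT 1=0 G1=G2=0 G2=(0+0>=2)=0 G3=G1|G0=0|0=0 -> 0000
Step 6: G0=NOT G3=NOT 0=1 G1=G2=0 G2=(0+0>=2)=0 G3=G1|G0=0|0=0 -> 1000
Step 7: G0=NOT G3=NOT 0=1 G1=G2=0 G2=(0+1>=2)=0 G3=G1|G0=0|1=1 -> 1001
Step 8: G0=NOT G3=NOT 1=0 G1=G2=0 G2=(0+1>=2)=0 G3=G1|G0=0|1=1 -> 0001
Cycle of length 4 starting at step 4 -> no fixed point

Answer: cycle 4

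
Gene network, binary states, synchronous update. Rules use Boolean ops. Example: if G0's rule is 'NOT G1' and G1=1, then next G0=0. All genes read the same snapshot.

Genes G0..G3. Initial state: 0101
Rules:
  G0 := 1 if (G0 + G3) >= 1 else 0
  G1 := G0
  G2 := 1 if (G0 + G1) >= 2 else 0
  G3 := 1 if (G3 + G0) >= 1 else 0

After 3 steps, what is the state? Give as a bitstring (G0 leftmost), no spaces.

Step 1: G0=(0+1>=1)=1 G1=G0=0 G2=(0+1>=2)=0 G3=(1+0>=1)=1 -> 1001
Step 2: G0=(1+1>=1)=1 G1=G0=1 G2=(1+0>=2)=0 G3=(1+1>=1)=1 -> 1101
Step 3: G0=(1+1>=1)=1 G1=G0=1 G2=(1+1>=2)=1 G3=(1+1>=1)=1 -> 1111

1111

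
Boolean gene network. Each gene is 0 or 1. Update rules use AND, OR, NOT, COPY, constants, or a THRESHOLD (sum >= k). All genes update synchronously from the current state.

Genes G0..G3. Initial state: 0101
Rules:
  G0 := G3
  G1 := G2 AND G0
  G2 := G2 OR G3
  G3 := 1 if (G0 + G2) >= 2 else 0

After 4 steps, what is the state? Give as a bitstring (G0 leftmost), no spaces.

Step 1: G0=G3=1 G1=G2&G0=0&0=0 G2=G2|G3=0|1=1 G3=(0+0>=2)=0 -> 1010
Step 2: G0=G3=0 G1=G2&G0=1&1=1 G2=G2|G3=1|0=1 G3=(1+1>=2)=1 -> 0111
Step 3: G0=G3=1 G1=G2&G0=1&0=0 G2=G2|G3=1|1=1 G3=(0+1>=2)=0 -> 1010
Step 4: G0=G3=0 G1=G2&G0=1&1=1 G2=G2|G3=1|0=1 G3=(1+1>=2)=1 -> 0111

0111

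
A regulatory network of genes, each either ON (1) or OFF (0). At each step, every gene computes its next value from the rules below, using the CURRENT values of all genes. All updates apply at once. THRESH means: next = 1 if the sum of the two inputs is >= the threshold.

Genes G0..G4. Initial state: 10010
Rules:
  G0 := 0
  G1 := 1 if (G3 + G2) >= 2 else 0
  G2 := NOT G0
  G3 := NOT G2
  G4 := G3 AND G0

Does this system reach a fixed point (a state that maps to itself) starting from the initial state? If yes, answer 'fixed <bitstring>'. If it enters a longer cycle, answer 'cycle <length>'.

Step 0: 10010
Step 1: G0=0(const) G1=(1+0>=2)=0 G2=NOT G0=NOT 1=0 G3=NOT G2=NOT 0=1 G4=G3&G0=1&1=1 -> 00011
Step 2: G0=0(const) G1=(1+0>=2)=0 G2=NOT G0=NOT 0=1 G3=NOT G2=NOT 0=1 G4=G3&G0=1&0=0 -> 00110
Step 3: G0=0(const) G1=(1+1>=2)=1 G2=NOT G0=NOT 0=1 G3=NOT G2=NOT 1=0 G4=G3&G0=1&0=0 -> 01100
Step 4: G0=0(const) G1=(0+1>=2)=0 G2=NOT G0=NOT 0=1 G3=NOT G2=NOT 1=0 G4=G3&G0=0&0=0 -> 00100
Step 5: G0=0(const) G1=(0+1>=2)=0 G2=NOT G0=NOT 0=1 G3=NOT G2=NOT 1=0 G4=G3&G0=0&0=0 -> 00100
Fixed point reached at step 4: 00100

Answer: fixed 00100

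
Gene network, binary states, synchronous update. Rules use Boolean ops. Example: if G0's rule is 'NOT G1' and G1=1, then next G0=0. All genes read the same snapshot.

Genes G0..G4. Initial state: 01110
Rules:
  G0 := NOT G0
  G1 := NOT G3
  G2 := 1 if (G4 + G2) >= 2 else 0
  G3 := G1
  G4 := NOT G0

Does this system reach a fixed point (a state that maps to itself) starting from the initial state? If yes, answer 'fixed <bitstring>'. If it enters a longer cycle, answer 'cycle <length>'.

Step 0: 01110
Step 1: G0=NOT G0=NOT 0=1 G1=NOT G3=NOT 1=0 G2=(0+1>=2)=0 G3=G1=1 G4=NOT G0=NOT 0=1 -> 10011
Step 2: G0=NOT G0=NOT 1=0 G1=NOT G3=NOT 1=0 G2=(1+0>=2)=0 G3=G1=0 G4=NOT G0=NOT 1=0 -> 00000
Step 3: G0=NOT G0=NOT 0=1 G1=NOT G3=NOT 0=1 G2=(0+0>=2)=0 G3=G1=0 G4=NOT G0=NOT 0=1 -> 11001
Step 4: G0=NOT G0=NOT 1=0 G1=NOT G3=NOT 0=1 G2=(1+0>=2)=0 G3=G1=1 G4=NOT G0=NOT 1=0 -> 01010
Step 5: G0=NOT G0=NOT 0=1 G1=NOT G3=NOT 1=0 G2=(0+0>=2)=0 G3=G1=1 G4=NOT G0=NOT 0=1 -> 10011
Cycle of length 4 starting at step 1 -> no fixed point

Answer: cycle 4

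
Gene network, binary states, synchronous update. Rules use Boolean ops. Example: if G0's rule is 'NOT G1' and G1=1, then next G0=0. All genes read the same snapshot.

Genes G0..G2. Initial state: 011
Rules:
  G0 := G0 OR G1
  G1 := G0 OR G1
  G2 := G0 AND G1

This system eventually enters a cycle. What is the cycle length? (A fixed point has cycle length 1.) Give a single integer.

Answer: 1

Derivation:
Step 0: 011
Step 1: G0=G0|G1=0|1=1 G1=G0|G1=0|1=1 G2=G0&G1=0&1=0 -> 110
Step 2: G0=G0|G1=1|1=1 G1=G0|G1=1|1=1 G2=G0&G1=1&1=1 -> 111
Step 3: G0=G0|G1=1|1=1 G1=G0|G1=1|1=1 G2=G0&G1=1&1=1 -> 111
State from step 3 equals state from step 2 -> cycle length 1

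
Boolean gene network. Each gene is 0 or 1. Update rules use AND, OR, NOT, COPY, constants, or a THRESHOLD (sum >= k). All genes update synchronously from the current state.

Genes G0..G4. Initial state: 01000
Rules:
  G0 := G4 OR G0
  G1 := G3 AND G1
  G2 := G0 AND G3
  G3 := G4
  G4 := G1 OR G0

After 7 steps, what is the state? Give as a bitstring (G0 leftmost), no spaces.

Step 1: G0=G4|G0=0|0=0 G1=G3&G1=0&1=0 G2=G0&G3=0&0=0 G3=G4=0 G4=G1|G0=1|0=1 -> 00001
Step 2: G0=G4|G0=1|0=1 G1=G3&G1=0&0=0 G2=G0&G3=0&0=0 G3=G4=1 G4=G1|G0=0|0=0 -> 10010
Step 3: G0=G4|G0=0|1=1 G1=G3&G1=1&0=0 G2=G0&G3=1&1=1 G3=G4=0 G4=G1|G0=0|1=1 -> 10101
Step 4: G0=G4|G0=1|1=1 G1=G3&G1=0&0=0 G2=G0&G3=1&0=0 G3=G4=1 G4=G1|G0=0|1=1 -> 10011
Step 5: G0=G4|G0=1|1=1 G1=G3&G1=1&0=0 G2=G0&G3=1&1=1 G3=G4=1 G4=G1|G0=0|1=1 -> 10111
Step 6: G0=G4|G0=1|1=1 G1=G3&G1=1&0=0 G2=G0&G3=1&1=1 G3=G4=1 G4=G1|G0=0|1=1 -> 10111
Step 7: G0=G4|G0=1|1=1 G1=G3&G1=1&0=0 G2=G0&G3=1&1=1 G3=G4=1 G4=G1|G0=0|1=1 -> 10111

10111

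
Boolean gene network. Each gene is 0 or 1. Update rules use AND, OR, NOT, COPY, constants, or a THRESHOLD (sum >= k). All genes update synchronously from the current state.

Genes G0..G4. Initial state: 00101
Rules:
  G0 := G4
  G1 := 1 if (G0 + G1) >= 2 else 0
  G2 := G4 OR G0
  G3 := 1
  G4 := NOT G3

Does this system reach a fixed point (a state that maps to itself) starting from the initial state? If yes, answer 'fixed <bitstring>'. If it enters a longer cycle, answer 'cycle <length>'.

Step 0: 00101
Step 1: G0=G4=1 G1=(0+0>=2)=0 G2=G4|G0=1|0=1 G3=1(const) G4=NOT G3=NOT 0=1 -> 10111
Step 2: G0=G4=1 G1=(1+0>=2)=0 G2=G4|G0=1|1=1 G3=1(const) G4=NOT G3=NOT 1=0 -> 10110
Step 3: G0=G4=0 G1=(1+0>=2)=0 G2=G4|G0=0|1=1 G3=1(const) G4=NOT G3=NOT 1=0 -> 00110
Step 4: G0=G4=0 G1=(0+0>=2)=0 G2=G4|G0=0|0=0 G3=1(const) G4=NOT G3=NOT 1=0 -> 00010
Step 5: G0=G4=0 G1=(0+0>=2)=0 G2=G4|G0=0|0=0 G3=1(const) G4=NOT G3=NOT 1=0 -> 00010
Fixed point reached at step 4: 00010

Answer: fixed 00010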